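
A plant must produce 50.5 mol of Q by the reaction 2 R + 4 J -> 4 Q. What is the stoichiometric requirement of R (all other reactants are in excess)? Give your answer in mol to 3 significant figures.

n(Q) = 50.50 mol
n(R) = (2/4) × 50.50 = 25.25 mol

25.3 mol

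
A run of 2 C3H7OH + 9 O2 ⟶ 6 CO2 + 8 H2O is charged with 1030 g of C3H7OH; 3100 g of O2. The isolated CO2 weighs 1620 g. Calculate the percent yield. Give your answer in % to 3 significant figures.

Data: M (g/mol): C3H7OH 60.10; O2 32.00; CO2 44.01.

71.6 %

n(C3H7OH) = 1030 / 60.10 = 17.14 mol
n(O2) = 3100 / 32.00 = 96.88 mol
n/ν for C3H7OH = 17.14/2 = 8.570
n/ν for O2 = 96.88/9 = 10.76
Smallest n/ν is C3H7OH → limiting reagent.
theoretical n(CO2) = (6/2) × 17.14 = 51.42 mol → 2263 g
% yield = 1620 / 2263 × 100 = 71.59 %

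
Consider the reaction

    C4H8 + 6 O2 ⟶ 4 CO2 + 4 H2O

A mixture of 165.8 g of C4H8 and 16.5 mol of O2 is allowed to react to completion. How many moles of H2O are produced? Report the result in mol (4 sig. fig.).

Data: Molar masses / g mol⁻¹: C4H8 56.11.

11.00 mol

n(C4H8) = 165.8 / 56.11 = 2.955 mol
n(O2) = 16.50 mol
n/ν for C4H8 = 2.955/1 = 2.955
n/ν for O2 = 16.50/6 = 2.750
Smallest n/ν is O2 → limiting reagent.
n(H2O) = (4/6) × 16.50 = 11.00 mol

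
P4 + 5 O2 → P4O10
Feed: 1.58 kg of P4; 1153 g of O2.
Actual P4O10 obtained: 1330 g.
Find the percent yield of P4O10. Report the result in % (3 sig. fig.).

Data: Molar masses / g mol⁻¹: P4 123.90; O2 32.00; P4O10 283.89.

65.0 %

n(P4) = 1.580×1000 / 123.90 = 12.75 mol
n(O2) = 1153 / 32.00 = 36.03 mol
n/ν for P4 = 12.75/1 = 12.75
n/ν for O2 = 36.03/5 = 7.206
Smallest n/ν is O2 → limiting reagent.
theoretical n(P4O10) = (1/5) × 36.03 = 7.206 mol → 2046 g
% yield = 1330 / 2046 × 100 = 65.00 %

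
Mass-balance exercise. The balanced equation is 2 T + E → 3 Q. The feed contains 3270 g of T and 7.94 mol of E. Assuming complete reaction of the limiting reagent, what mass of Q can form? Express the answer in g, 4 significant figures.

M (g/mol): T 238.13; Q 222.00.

n(T) = 3270 / 238.13 = 13.73 mol
n(E) = 7.940 mol
n/ν → T: 6.865, E: 7.940; T is limiting.
n(Q) = (3/2) × 13.73 = 20.60 mol
mass = 20.60 × 222.00 = 4573 g

4573 g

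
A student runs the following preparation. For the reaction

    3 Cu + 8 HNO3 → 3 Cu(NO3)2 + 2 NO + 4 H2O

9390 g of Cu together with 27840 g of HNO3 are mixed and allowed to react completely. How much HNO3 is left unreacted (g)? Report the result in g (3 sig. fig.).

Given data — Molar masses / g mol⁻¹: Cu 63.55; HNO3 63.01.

n(Cu) = 9390 / 63.55 = 147.8 mol
n(HNO3) = 27840 / 63.01 = 441.8 mol
n/ν for Cu = 147.8/3 = 49.27
n/ν for HNO3 = 441.8/8 = 55.23
Smallest n/ν is Cu → limiting reagent.
HNO3 consumed = (8/3) × 147.8 = 394.1 mol
HNO3 remaining = 441.8 − 394.1 = 47.70 mol
mass = 47.70 × 63.01 = 3006 g

3010 g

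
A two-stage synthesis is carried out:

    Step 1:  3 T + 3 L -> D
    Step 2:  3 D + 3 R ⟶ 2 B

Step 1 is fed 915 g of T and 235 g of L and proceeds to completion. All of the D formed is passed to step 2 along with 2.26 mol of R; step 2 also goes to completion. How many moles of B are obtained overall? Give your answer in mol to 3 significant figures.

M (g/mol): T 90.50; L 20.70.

Step 1:
n(T) = 915.0 / 90.50 = 10.11 mol
n(L) = 235.0 / 20.70 = 11.35 mol
n/ν → T: 3.370, L: 3.783; T is limiting.
n(D) produced = (1/3) × 10.11 = 3.370 mol
Step 2:
n(D) available = 3.370 mol
n(R) = 2.260 mol
n/ν → D: 1.123, R: 0.7533; R is limiting.
n(B) = (2/3) × 2.260 = 1.507 mol

1.51 mol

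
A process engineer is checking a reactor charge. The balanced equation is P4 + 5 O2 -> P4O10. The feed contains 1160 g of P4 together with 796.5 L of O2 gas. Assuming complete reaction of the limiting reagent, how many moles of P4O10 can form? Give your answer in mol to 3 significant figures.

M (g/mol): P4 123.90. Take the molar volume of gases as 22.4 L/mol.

n(P4) = 1160 / 123.90 = 9.362 mol
n(O2) = 796.5 / 22.4 = 35.56 mol
n/ν → P4: 9.362, O2: 7.112; O2 is limiting.
n(P4O10) = (1/5) × 35.56 = 7.112 mol

7.11 mol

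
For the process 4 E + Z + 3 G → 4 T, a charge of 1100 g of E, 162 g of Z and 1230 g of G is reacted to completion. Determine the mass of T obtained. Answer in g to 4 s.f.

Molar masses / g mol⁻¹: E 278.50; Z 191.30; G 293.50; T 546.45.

n(E) = 1100 / 278.50 = 3.950 mol
n(Z) = 162.0 / 191.30 = 0.8468 mol
n(G) = 1230 / 293.50 = 4.191 mol
n/ν → E: 0.9875, Z: 0.8468, G: 1.397; Z is limiting.
n(T) = (4/1) × 0.8468 = 3.387 mol
mass = 3.387 × 546.45 = 1851 g

1851 g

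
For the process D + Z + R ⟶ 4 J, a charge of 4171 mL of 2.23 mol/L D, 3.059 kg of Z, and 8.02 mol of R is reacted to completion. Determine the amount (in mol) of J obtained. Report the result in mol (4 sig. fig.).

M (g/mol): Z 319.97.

32.08 mol

n(D) = 2.23 × 4171/1000 = 9.301 mol
n(Z) = 3.059×1000 / 319.97 = 9.560 mol
n(R) = 8.020 mol
n/ν for D = 9.301/1 = 9.301
n/ν for Z = 9.560/1 = 9.560
n/ν for R = 8.020/1 = 8.020
Smallest n/ν is R → limiting reagent.
n(J) = (4/1) × 8.020 = 32.08 mol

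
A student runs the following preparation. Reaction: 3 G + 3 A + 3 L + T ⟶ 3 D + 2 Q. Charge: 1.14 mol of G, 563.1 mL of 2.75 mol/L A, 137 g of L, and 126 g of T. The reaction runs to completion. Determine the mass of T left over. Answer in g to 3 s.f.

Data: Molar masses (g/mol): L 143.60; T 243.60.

n(G) = 1.140 mol
n(A) = 2.75 × 563.1/1000 = 1.549 mol
n(L) = 137.0 / 143.60 = 0.9540 mol
n(T) = 126.0 / 243.60 = 0.5172 mol
n/ν for G = 1.140/3 = 0.3800
n/ν for A = 1.549/3 = 0.5163
n/ν for L = 0.9540/3 = 0.3180
n/ν for T = 0.5172/1 = 0.5172
Smallest n/ν is L → limiting reagent.
T consumed = (1/3) × 0.9540 = 0.3180 mol
T remaining = 0.5172 − 0.3180 = 0.1992 mol
mass = 0.1992 × 243.60 = 48.53 g

48.5 g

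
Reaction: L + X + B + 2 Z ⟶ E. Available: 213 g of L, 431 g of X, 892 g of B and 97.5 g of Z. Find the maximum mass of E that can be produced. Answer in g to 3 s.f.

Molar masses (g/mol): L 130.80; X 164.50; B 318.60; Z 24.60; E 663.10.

1080 g

n(L) = 213.0 / 130.80 = 1.628 mol
n(X) = 431.0 / 164.50 = 2.620 mol
n(B) = 892.0 / 318.60 = 2.800 mol
n(Z) = 97.50 / 24.60 = 3.963 mol
n/ν for L = 1.628/1 = 1.628
n/ν for X = 2.620/1 = 2.620
n/ν for B = 2.800/1 = 2.800
n/ν for Z = 3.963/2 = 1.982
Smallest n/ν is L → limiting reagent.
n(E) = (1/1) × 1.628 = 1.628 mol
mass = 1.628 × 663.10 = 1080 g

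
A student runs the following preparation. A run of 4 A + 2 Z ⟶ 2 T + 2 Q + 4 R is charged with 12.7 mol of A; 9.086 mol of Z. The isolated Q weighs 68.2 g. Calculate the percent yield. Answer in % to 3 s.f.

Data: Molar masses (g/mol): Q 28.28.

n(A) = 12.70 mol
n(Z) = 9.086 mol
n/ν → A: 3.175, Z: 4.543; A is limiting.
theoretical n(Q) = (2/4) × 12.70 = 6.350 mol → 179.6 g
% yield = 68.2 / 179.6 × 100 = 37.97 %

38.0 %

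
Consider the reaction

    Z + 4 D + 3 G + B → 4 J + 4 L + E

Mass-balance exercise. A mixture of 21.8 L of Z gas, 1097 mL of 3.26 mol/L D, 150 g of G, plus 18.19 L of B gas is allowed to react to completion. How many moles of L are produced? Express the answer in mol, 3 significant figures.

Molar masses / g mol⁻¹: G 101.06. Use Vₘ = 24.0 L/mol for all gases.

n(Z) = 21.80 / 24.0 = 0.9083 mol
n(D) = 3.26 × 1097/1000 = 3.576 mol
n(G) = 150.0 / 101.06 = 1.484 mol
n(B) = 18.19 / 24.0 = 0.7579 mol
n/ν for Z = 0.9083/1 = 0.9083
n/ν for D = 3.576/4 = 0.8940
n/ν for G = 1.484/3 = 0.4947
n/ν for B = 0.7579/1 = 0.7579
Smallest n/ν is G → limiting reagent.
n(L) = (4/3) × 1.484 = 1.979 mol

1.98 mol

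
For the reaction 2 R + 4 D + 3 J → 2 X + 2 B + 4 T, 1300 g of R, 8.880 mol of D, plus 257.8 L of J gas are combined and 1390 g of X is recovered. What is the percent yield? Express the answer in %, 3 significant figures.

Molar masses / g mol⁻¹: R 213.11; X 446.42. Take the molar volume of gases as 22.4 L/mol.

n(R) = 1300 / 213.11 = 6.100 mol
n(D) = 8.880 mol
n(J) = 257.8 / 22.4 = 11.51 mol
n/ν for R = 6.100/2 = 3.050
n/ν for D = 8.880/4 = 2.220
n/ν for J = 11.51/3 = 3.837
Smallest n/ν is D → limiting reagent.
theoretical n(X) = (2/4) × 8.880 = 4.440 mol → 1982 g
% yield = 1390 / 1982 × 100 = 70.13 %

70.1 %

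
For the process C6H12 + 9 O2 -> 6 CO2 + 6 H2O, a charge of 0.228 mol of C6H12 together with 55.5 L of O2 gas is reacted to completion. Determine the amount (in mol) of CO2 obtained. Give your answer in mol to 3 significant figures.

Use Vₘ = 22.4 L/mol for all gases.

1.37 mol

n(C6H12) = 0.2280 mol
n(O2) = 55.50 / 22.4 = 2.478 mol
n/ν → C6H12: 0.2280, O2: 0.2753; C6H12 is limiting.
n(CO2) = (6/1) × 0.2280 = 1.368 mol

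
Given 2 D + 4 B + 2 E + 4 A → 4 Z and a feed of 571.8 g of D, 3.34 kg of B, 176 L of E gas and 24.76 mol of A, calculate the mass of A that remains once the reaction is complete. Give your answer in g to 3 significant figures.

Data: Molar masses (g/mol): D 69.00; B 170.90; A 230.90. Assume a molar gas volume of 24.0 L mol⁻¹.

n(D) = 571.8 / 69.00 = 8.287 mol
n(B) = 3.340×1000 / 170.90 = 19.54 mol
n(E) = 176.0 / 24.0 = 7.333 mol
n(A) = 24.76 mol
n/ν → D: 4.144, B: 4.885, E: 3.667, A: 6.190; E is limiting.
A consumed = (4/2) × 7.333 = 14.67 mol
A remaining = 24.76 − 14.67 = 10.09 mol
mass = 10.09 × 230.90 = 2330 g

2330 g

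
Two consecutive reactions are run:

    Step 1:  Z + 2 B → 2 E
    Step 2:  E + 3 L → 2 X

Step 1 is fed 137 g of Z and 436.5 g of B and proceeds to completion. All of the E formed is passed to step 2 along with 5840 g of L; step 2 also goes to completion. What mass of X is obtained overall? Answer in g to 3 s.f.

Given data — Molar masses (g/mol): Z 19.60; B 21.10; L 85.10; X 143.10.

Step 1:
n(Z) = 137.0 / 19.60 = 6.990 mol
n(B) = 436.5 / 21.10 = 20.69 mol
n/ν → Z: 6.990, B: 10.35; Z is limiting.
n(E) produced = (2/1) × 6.990 = 13.98 mol
Step 2:
n(E) available = 13.98 mol
n(L) = 5840 / 85.10 = 68.63 mol
n/ν → E: 13.98, L: 22.88; E is limiting.
n(X) = (2/1) × 13.98 = 27.96 mol
mass = 27.96 × 143.10 = 4001 g

4000 g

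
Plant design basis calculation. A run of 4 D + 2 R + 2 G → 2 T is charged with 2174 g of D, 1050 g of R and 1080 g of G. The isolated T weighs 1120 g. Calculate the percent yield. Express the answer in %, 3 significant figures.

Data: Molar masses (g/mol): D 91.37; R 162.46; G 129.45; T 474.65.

n(D) = 2174 / 91.37 = 23.79 mol
n(R) = 1050 / 162.46 = 6.463 mol
n(G) = 1080 / 129.45 = 8.343 mol
n/ν → D: 5.948, R: 3.232, G: 4.172; R is limiting.
theoretical n(T) = (2/2) × 6.463 = 6.463 mol → 3068 g
% yield = 1120 / 3068 × 100 = 36.51 %

36.5 %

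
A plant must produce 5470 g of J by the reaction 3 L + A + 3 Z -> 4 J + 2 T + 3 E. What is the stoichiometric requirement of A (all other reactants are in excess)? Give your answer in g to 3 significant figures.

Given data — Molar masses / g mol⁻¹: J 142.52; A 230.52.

n(J) = 5470 / 142.52 = 38.38 mol
n(A) = (1/4) × 38.38 = 9.595 mol
mass = 9.595 × 230.52 = 2212 g

2210 g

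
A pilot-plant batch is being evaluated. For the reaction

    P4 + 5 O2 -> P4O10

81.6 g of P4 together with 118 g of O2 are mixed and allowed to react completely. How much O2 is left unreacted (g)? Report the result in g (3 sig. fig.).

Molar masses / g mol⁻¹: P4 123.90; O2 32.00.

n(P4) = 81.60 / 123.90 = 0.6586 mol
n(O2) = 118.0 / 32.00 = 3.688 mol
n/ν for P4 = 0.6586/1 = 0.6586
n/ν for O2 = 3.688/5 = 0.7376
Smallest n/ν is P4 → limiting reagent.
O2 consumed = (5/1) × 0.6586 = 3.293 mol
O2 remaining = 3.688 − 3.293 = 0.3950 mol
mass = 0.3950 × 32.00 = 12.64 g

12.6 g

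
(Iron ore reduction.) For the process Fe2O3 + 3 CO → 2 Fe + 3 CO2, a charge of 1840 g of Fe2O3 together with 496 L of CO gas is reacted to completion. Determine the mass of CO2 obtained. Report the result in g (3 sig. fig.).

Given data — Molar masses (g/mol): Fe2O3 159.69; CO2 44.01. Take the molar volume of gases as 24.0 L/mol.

n(Fe2O3) = 1840 / 159.69 = 11.52 mol
n(CO) = 496.0 / 24.0 = 20.67 mol
n/ν for Fe2O3 = 11.52/1 = 11.52
n/ν for CO = 20.67/3 = 6.890
Smallest n/ν is CO → limiting reagent.
n(CO2) = (3/3) × 20.67 = 20.67 mol
mass = 20.67 × 44.01 = 909.7 g

910 g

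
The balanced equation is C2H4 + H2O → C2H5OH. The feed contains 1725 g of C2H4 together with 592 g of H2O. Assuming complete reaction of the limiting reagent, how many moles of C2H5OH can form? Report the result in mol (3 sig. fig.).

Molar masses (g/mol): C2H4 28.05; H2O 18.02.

32.9 mol

n(C2H4) = 1725 / 28.05 = 61.50 mol
n(H2O) = 592.0 / 18.02 = 32.85 mol
n/ν → C2H4: 61.50, H2O: 32.85; H2O is limiting.
n(C2H5OH) = (1/1) × 32.85 = 32.85 mol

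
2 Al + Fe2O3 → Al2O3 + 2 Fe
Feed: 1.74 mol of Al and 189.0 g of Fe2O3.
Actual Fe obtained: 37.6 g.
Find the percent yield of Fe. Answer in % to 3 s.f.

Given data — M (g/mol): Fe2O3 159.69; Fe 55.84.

38.7 %

n(Al) = 1.740 mol
n(Fe2O3) = 189.0 / 159.69 = 1.184 mol
n/ν for Al = 1.740/2 = 0.8700
n/ν for Fe2O3 = 1.184/1 = 1.184
Smallest n/ν is Al → limiting reagent.
theoretical n(Fe) = (2/2) × 1.740 = 1.740 mol → 97.16 g
% yield = 37.6 / 97.16 × 100 = 38.70 %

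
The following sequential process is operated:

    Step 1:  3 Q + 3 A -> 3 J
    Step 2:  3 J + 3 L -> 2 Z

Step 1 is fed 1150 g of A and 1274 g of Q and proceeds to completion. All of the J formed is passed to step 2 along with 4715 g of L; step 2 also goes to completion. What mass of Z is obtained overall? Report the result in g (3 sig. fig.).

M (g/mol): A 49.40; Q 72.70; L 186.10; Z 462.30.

Step 1:
n(A) = 1150 / 49.40 = 23.28 mol
n(Q) = 1274 / 72.70 = 17.52 mol
n/ν for A = 23.28/3 = 7.760
n/ν for Q = 17.52/3 = 5.840
Smallest n/ν is Q → limiting reagent.
n(J) produced = (3/3) × 17.52 = 17.52 mol
Step 2:
n(J) available = 17.52 mol
n(L) = 4715 / 186.10 = 25.34 mol
n/ν for J = 17.52/3 = 5.840
n/ν for L = 25.34/3 = 8.447
Smallest n/ν is J → limiting reagent.
n(Z) = (2/3) × 17.52 = 11.68 mol
mass = 11.68 × 462.30 = 5400 g

5400 g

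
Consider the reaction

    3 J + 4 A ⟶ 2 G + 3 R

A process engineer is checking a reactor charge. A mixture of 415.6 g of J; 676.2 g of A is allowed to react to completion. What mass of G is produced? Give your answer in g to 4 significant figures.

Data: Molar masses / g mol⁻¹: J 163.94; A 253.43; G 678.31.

n(J) = 415.6 / 163.94 = 2.535 mol
n(A) = 676.2 / 253.43 = 2.668 mol
n/ν for J = 2.535/3 = 0.8450
n/ν for A = 2.668/4 = 0.6670
Smallest n/ν is A → limiting reagent.
n(G) = (2/4) × 2.668 = 1.334 mol
mass = 1.334 × 678.31 = 904.9 g

904.9 g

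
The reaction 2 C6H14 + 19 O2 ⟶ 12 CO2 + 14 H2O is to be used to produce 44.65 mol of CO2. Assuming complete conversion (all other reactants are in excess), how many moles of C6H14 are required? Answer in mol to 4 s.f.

n(CO2) = 44.65 mol
n(C6H14) = (2/12) × 44.65 = 7.442 mol

7.442 mol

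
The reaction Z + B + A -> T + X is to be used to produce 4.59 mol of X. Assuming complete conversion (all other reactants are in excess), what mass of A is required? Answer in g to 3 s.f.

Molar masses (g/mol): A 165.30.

759 g

n(X) = 4.590 mol
n(A) = (1/1) × 4.590 = 4.590 mol
mass = 4.590 × 165.30 = 758.7 g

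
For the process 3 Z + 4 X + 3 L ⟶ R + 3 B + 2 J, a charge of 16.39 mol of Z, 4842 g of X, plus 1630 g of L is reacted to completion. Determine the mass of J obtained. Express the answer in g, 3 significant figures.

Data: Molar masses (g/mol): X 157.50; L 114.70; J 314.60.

n(Z) = 16.39 mol
n(X) = 4842 / 157.50 = 30.74 mol
n(L) = 1630 / 114.70 = 14.21 mol
n/ν for Z = 16.39/3 = 5.463
n/ν for X = 30.74/4 = 7.685
n/ν for L = 14.21/3 = 4.737
Smallest n/ν is L → limiting reagent.
n(J) = (2/3) × 14.21 = 9.473 mol
mass = 9.473 × 314.60 = 2980 g

2980 g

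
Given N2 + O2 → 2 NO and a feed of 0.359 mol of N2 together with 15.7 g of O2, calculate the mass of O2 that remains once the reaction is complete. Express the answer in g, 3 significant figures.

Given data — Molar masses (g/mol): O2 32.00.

4.21 g

n(N2) = 0.3590 mol
n(O2) = 15.70 / 32.00 = 0.4906 mol
n/ν for N2 = 0.3590/1 = 0.3590
n/ν for O2 = 0.4906/1 = 0.4906
Smallest n/ν is N2 → limiting reagent.
O2 consumed = (1/1) × 0.3590 = 0.3590 mol
O2 remaining = 0.4906 − 0.3590 = 0.1316 mol
mass = 0.1316 × 32.00 = 4.211 g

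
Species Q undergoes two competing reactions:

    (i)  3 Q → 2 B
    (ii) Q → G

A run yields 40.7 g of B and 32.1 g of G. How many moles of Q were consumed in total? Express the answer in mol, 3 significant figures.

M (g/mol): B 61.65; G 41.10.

n(B) = 40.7 / 61.65 = 0.6602 mol
n(G) = 32.1 / 41.10 = 0.7810 mol
n(Q) via (i) = (3/2)×0.6602 = 0.9903 mol
n(Q) via (ii) = (1/1)×0.7810 = 0.7810 mol
total n(Q) = 0.9903 + 0.7810 = 1.771 mol

1.77 mol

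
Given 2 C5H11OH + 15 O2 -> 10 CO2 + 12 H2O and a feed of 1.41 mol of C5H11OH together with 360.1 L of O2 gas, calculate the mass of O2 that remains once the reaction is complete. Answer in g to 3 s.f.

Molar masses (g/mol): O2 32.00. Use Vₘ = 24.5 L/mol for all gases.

n(C5H11OH) = 1.410 mol
n(O2) = 360.1 / 24.5 = 14.70 mol
n/ν for C5H11OH = 1.410/2 = 0.7050
n/ν for O2 = 14.70/15 = 0.9800
Smallest n/ν is C5H11OH → limiting reagent.
O2 consumed = (15/2) × 1.410 = 10.58 mol
O2 remaining = 14.70 − 10.58 = 4.120 mol
mass = 4.120 × 32.00 = 131.8 g

132 g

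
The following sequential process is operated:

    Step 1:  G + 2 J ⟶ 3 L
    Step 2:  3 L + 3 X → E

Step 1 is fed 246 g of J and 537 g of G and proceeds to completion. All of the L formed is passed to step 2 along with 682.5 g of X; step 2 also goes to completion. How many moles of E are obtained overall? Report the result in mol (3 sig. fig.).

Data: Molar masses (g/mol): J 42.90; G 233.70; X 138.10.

Step 1:
n(J) = 246.0 / 42.90 = 5.734 mol
n(G) = 537.0 / 233.70 = 2.298 mol
n/ν → J: 2.867, G: 2.298; G is limiting.
n(L) produced = (3/1) × 2.298 = 6.894 mol
Step 2:
n(L) available = 6.894 mol
n(X) = 682.5 / 138.10 = 4.942 mol
n/ν → L: 2.298, X: 1.647; X is limiting.
n(E) = (1/3) × 4.942 = 1.647 mol

1.65 mol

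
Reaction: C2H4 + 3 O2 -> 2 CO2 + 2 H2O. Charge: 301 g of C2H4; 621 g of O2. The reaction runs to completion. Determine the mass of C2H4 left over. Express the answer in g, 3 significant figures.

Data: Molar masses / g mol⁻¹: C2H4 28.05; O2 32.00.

120 g

n(C2H4) = 301.0 / 28.05 = 10.73 mol
n(O2) = 621.0 / 32.00 = 19.41 mol
n/ν → C2H4: 10.73, O2: 6.470; O2 is limiting.
C2H4 consumed = (1/3) × 19.41 = 6.470 mol
C2H4 remaining = 10.73 − 6.470 = 4.260 mol
mass = 4.260 × 28.05 = 119.5 g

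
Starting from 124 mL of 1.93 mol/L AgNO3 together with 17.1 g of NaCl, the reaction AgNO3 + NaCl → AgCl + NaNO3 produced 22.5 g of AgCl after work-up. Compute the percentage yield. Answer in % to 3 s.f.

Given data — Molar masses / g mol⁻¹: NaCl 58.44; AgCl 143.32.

n(AgNO3) = 1.93 × 124.0/1000 = 0.2393 mol
n(NaCl) = 17.10 / 58.44 = 0.2926 mol
n/ν → AgNO3: 0.2393, NaCl: 0.2926; AgNO3 is limiting.
theoretical n(AgCl) = (1/1) × 0.2393 = 0.2393 mol → 34.30 g
% yield = 22.5 / 34.30 × 100 = 65.60 %

65.6 %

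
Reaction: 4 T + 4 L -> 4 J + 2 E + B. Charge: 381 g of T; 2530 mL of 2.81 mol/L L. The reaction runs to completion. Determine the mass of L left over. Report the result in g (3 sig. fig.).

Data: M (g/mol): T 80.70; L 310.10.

n(T) = 381.0 / 80.70 = 4.721 mol
n(L) = 2.81 × 2530/1000 = 7.109 mol
n/ν for T = 4.721/4 = 1.180
n/ν for L = 7.109/4 = 1.777
Smallest n/ν is T → limiting reagent.
L consumed = (4/4) × 4.721 = 4.721 mol
L remaining = 7.109 − 4.721 = 2.388 mol
mass = 2.388 × 310.10 = 740.5 g

741 g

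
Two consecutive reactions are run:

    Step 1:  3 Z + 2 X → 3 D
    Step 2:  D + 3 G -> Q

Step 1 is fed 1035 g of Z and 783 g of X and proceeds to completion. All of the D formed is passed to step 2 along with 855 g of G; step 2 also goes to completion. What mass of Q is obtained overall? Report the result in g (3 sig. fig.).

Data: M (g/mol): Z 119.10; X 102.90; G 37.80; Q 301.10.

Step 1:
n(Z) = 1035 / 119.10 = 8.690 mol
n(X) = 783.0 / 102.90 = 7.609 mol
n/ν for Z = 8.690/3 = 2.897
n/ν for X = 7.609/2 = 3.805
Smallest n/ν is Z → limiting reagent.
n(D) produced = (3/3) × 8.690 = 8.690 mol
Step 2:
n(D) available = 8.690 mol
n(G) = 855.0 / 37.80 = 22.62 mol
n/ν for D = 8.690/1 = 8.690
n/ν for G = 22.62/3 = 7.540
Smallest n/ν is G → limiting reagent.
n(Q) = (1/3) × 22.62 = 7.540 mol
mass = 7.540 × 301.10 = 2270 g

2270 g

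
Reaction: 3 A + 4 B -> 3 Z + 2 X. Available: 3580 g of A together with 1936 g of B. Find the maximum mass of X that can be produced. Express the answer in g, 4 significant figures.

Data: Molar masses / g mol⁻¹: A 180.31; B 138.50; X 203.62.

1423 g

n(A) = 3580 / 180.31 = 19.85 mol
n(B) = 1936 / 138.50 = 13.98 mol
n/ν → A: 6.617, B: 3.495; B is limiting.
n(X) = (2/4) × 13.98 = 6.990 mol
mass = 6.990 × 203.62 = 1423 g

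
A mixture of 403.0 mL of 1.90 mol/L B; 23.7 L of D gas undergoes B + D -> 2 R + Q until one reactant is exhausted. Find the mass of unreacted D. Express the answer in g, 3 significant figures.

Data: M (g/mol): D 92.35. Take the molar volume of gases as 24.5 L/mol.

n(B) = 1.90 × 403.0/1000 = 0.7657 mol
n(D) = 23.70 / 24.5 = 0.9673 mol
n/ν → B: 0.7657, D: 0.9673; B is limiting.
D consumed = (1/1) × 0.7657 = 0.7657 mol
D remaining = 0.9673 − 0.7657 = 0.2016 mol
mass = 0.2016 × 92.35 = 18.62 g

18.6 g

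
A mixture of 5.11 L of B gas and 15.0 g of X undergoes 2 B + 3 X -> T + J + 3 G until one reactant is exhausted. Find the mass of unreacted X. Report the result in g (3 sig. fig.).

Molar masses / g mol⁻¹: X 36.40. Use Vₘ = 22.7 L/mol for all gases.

n(B) = 5.110 / 22.7 = 0.2251 mol
n(X) = 15.00 / 36.40 = 0.4121 mol
n/ν → B: 0.1126, X: 0.1374; B is limiting.
X consumed = (3/2) × 0.2251 = 0.3377 mol
X remaining = 0.4121 − 0.3377 = 0.07440 mol
mass = 0.07440 × 36.40 = 2.708 g

2.71 g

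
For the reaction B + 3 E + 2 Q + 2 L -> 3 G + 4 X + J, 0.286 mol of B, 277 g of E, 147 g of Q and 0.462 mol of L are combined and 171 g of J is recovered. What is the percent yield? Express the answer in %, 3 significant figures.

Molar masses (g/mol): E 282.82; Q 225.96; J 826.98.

n(B) = 0.2860 mol
n(E) = 277.0 / 282.82 = 0.9794 mol
n(Q) = 147.0 / 225.96 = 0.6506 mol
n(L) = 0.4620 mol
n/ν for B = 0.2860/1 = 0.2860
n/ν for E = 0.9794/3 = 0.3265
n/ν for Q = 0.6506/2 = 0.3253
n/ν for L = 0.4620/2 = 0.2310
Smallest n/ν is L → limiting reagent.
theoretical n(J) = (1/2) × 0.4620 = 0.2310 mol → 191.0 g
% yield = 171 / 191.0 × 100 = 89.53 %

89.5 %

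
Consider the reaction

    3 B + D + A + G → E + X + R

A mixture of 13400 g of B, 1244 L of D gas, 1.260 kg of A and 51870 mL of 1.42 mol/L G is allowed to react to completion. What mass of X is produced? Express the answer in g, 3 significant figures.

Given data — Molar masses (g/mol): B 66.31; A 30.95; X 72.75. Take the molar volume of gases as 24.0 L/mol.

n(B) = 13400 / 66.31 = 202.1 mol
n(D) = 1244 / 24.0 = 51.83 mol
n(A) = 1.260×1000 / 30.95 = 40.71 mol
n(G) = 1.42 × 51870/1000 = 73.66 mol
n/ν for B = 202.1/3 = 67.37
n/ν for D = 51.83/1 = 51.83
n/ν for A = 40.71/1 = 40.71
n/ν for G = 73.66/1 = 73.66
Smallest n/ν is A → limiting reagent.
n(X) = (1/1) × 40.71 = 40.71 mol
mass = 40.71 × 72.75 = 2962 g

2960 g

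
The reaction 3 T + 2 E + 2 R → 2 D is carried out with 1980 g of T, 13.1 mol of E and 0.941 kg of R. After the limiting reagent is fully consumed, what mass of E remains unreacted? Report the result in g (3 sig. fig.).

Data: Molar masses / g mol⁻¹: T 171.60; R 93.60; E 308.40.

n(T) = 1980 / 171.60 = 11.54 mol
n(E) = 13.10 mol
n(R) = 0.9410×1000 / 93.60 = 10.05 mol
n/ν for T = 11.54/3 = 3.847
n/ν for E = 13.10/2 = 6.550
n/ν for R = 10.05/2 = 5.025
Smallest n/ν is T → limiting reagent.
E consumed = (2/3) × 11.54 = 7.693 mol
E remaining = 13.10 − 7.693 = 5.407 mol
mass = 5.407 × 308.40 = 1668 g

1670 g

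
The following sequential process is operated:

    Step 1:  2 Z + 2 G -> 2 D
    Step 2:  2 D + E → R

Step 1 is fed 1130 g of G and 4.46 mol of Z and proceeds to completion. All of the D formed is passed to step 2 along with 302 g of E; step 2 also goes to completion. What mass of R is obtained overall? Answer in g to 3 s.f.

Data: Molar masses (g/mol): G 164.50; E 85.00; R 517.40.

1150 g

Step 1:
n(G) = 1130 / 164.50 = 6.869 mol
n(Z) = 4.460 mol
n/ν → G: 3.435, Z: 2.230; Z is limiting.
n(D) produced = (2/2) × 4.460 = 4.460 mol
Step 2:
n(D) available = 4.460 mol
n(E) = 302.0 / 85.00 = 3.553 mol
n/ν → D: 2.230, E: 3.553; D is limiting.
n(R) = (1/2) × 4.460 = 2.230 mol
mass = 2.230 × 517.40 = 1154 g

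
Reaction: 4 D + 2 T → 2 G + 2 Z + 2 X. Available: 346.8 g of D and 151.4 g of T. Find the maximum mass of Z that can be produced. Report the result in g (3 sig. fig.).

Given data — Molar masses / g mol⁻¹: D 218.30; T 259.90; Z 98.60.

57.4 g

n(D) = 346.8 / 218.30 = 1.589 mol
n(T) = 151.4 / 259.90 = 0.5825 mol
n/ν → D: 0.3973, T: 0.2913; T is limiting.
n(Z) = (2/2) × 0.5825 = 0.5825 mol
mass = 0.5825 × 98.60 = 57.43 g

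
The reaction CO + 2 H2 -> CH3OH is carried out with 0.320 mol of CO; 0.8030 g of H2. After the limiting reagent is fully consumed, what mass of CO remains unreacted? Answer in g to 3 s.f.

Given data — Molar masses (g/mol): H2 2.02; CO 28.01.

n(CO) = 0.3200 mol
n(H2) = 0.8030 / 2.02 = 0.3975 mol
n/ν → CO: 0.3200, H2: 0.1988; H2 is limiting.
CO consumed = (1/2) × 0.3975 = 0.1988 mol
CO remaining = 0.3200 − 0.1988 = 0.1212 mol
mass = 0.1212 × 28.01 = 3.395 g

3.40 g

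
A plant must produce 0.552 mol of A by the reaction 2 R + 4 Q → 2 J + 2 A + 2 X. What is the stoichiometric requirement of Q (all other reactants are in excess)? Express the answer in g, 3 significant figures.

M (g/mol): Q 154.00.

n(A) = 0.5520 mol
n(Q) = (4/2) × 0.5520 = 1.104 mol
mass = 1.104 × 154.00 = 170.0 g

170 g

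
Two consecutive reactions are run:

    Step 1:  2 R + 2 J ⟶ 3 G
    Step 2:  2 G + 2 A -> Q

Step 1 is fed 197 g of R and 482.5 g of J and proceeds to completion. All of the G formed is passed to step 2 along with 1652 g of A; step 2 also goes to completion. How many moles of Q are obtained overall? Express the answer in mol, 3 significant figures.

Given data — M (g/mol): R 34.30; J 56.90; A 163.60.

Step 1:
n(R) = 197.0 / 34.30 = 5.743 mol
n(J) = 482.5 / 56.90 = 8.480 mol
n/ν for R = 5.743/2 = 2.872
n/ν for J = 8.480/2 = 4.240
Smallest n/ν is R → limiting reagent.
n(G) produced = (3/2) × 5.743 = 8.615 mol
Step 2:
n(G) available = 8.615 mol
n(A) = 1652 / 163.60 = 10.10 mol
n/ν for G = 8.615/2 = 4.308
n/ν for A = 10.10/2 = 5.050
Smallest n/ν is G → limiting reagent.
n(Q) = (1/2) × 8.615 = 4.308 mol

4.31 mol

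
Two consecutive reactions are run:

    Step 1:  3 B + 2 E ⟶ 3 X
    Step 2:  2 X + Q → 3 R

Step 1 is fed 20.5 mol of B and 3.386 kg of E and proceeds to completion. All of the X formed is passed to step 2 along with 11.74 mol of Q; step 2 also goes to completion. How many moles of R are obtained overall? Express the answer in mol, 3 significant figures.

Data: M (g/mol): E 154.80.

Step 1:
n(B) = 20.50 mol
n(E) = 3.386×1000 / 154.80 = 21.87 mol
n/ν for B = 20.50/3 = 6.833
n/ν for E = 21.87/2 = 10.94
Smallest n/ν is B → limiting reagent.
n(X) produced = (3/3) × 20.50 = 20.50 mol
Step 2:
n(X) available = 20.50 mol
n(Q) = 11.74 mol
n/ν for X = 20.50/2 = 10.25
n/ν for Q = 11.74/1 = 11.74
Smallest n/ν is X → limiting reagent.
n(R) = (3/2) × 20.50 = 30.75 mol

30.8 mol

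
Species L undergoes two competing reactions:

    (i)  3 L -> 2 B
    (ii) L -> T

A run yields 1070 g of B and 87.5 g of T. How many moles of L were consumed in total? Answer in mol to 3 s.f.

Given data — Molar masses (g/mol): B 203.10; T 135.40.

8.55 mol

n(B) = 1070 / 203.10 = 5.268 mol
n(T) = 87.5 / 135.40 = 0.6462 mol
n(L) via (i) = (3/2)×5.268 = 7.902 mol
n(L) via (ii) = (1/1)×0.6462 = 0.6462 mol
total n(L) = 7.902 + 0.6462 = 8.548 mol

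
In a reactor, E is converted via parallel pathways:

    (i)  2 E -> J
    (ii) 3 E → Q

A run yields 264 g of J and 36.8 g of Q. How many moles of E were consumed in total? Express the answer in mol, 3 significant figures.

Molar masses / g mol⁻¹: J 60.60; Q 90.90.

n(J) = 264 / 60.60 = 4.356 mol
n(Q) = 36.8 / 90.90 = 0.4048 mol
n(E) via (i) = (2/1)×4.356 = 8.712 mol
n(E) via (ii) = (3/1)×0.4048 = 1.214 mol
total n(E) = 8.712 + 1.214 = 9.926 mol

9.93 mol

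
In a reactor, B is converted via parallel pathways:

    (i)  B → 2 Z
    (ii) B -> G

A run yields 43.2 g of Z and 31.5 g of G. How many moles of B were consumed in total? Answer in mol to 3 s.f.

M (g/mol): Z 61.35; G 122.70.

0.609 mol

n(Z) = 43.2 / 61.35 = 0.7042 mol
n(G) = 31.5 / 122.70 = 0.2567 mol
n(B) via (i) = (1/2)×0.7042 = 0.3521 mol
n(B) via (ii) = (1/1)×0.2567 = 0.2567 mol
total n(B) = 0.3521 + 0.2567 = 0.6088 mol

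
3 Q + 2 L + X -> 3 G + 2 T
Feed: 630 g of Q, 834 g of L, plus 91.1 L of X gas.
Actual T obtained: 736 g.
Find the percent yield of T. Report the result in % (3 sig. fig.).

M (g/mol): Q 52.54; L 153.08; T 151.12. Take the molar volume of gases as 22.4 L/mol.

n(Q) = 630.0 / 52.54 = 11.99 mol
n(L) = 834.0 / 153.08 = 5.448 mol
n(X) = 91.10 / 22.4 = 4.067 mol
n/ν for Q = 11.99/3 = 3.997
n/ν for L = 5.448/2 = 2.724
n/ν for X = 4.067/1 = 4.067
Smallest n/ν is L → limiting reagent.
theoretical n(T) = (2/2) × 5.448 = 5.448 mol → 823.3 g
% yield = 736 / 823.3 × 100 = 89.40 %

89.4 %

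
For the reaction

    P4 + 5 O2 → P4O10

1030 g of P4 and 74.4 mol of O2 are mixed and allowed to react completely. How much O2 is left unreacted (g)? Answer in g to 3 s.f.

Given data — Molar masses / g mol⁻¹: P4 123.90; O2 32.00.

1050 g

n(P4) = 1030 / 123.90 = 8.313 mol
n(O2) = 74.40 mol
n/ν → P4: 8.313, O2: 14.88; P4 is limiting.
O2 consumed = (5/1) × 8.313 = 41.57 mol
O2 remaining = 74.40 − 41.57 = 32.83 mol
mass = 32.83 × 32.00 = 1051 g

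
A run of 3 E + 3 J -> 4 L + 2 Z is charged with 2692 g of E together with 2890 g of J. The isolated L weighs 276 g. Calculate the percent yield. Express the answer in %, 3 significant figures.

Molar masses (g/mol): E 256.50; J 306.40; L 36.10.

n(E) = 2692 / 256.50 = 10.50 mol
n(J) = 2890 / 306.40 = 9.432 mol
n/ν for E = 10.50/3 = 3.500
n/ν for J = 9.432/3 = 3.144
Smallest n/ν is J → limiting reagent.
theoretical n(L) = (4/3) × 9.432 = 12.58 mol → 454.1 g
% yield = 276 / 454.1 × 100 = 60.78 %

60.8 %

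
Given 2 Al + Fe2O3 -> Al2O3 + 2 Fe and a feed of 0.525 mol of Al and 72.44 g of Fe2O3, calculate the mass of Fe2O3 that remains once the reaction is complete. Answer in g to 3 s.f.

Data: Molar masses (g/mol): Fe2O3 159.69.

30.5 g

n(Al) = 0.5250 mol
n(Fe2O3) = 72.44 / 159.69 = 0.4536 mol
n/ν for Al = 0.5250/2 = 0.2625
n/ν for Fe2O3 = 0.4536/1 = 0.4536
Smallest n/ν is Al → limiting reagent.
Fe2O3 consumed = (1/2) × 0.5250 = 0.2625 mol
Fe2O3 remaining = 0.4536 − 0.2625 = 0.1911 mol
mass = 0.1911 × 159.69 = 30.52 g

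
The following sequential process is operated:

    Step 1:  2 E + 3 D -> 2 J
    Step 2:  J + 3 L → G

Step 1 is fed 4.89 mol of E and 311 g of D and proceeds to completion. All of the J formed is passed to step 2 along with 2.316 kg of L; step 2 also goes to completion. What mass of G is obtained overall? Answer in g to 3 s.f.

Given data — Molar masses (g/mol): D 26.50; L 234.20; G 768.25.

Step 1:
n(E) = 4.890 mol
n(D) = 311.0 / 26.50 = 11.74 mol
n/ν for E = 4.890/2 = 2.445
n/ν for D = 11.74/3 = 3.913
Smallest n/ν is E → limiting reagent.
n(J) produced = (2/2) × 4.890 = 4.890 mol
Step 2:
n(J) available = 4.890 mol
n(L) = 2.316×1000 / 234.20 = 9.889 mol
n/ν for J = 4.890/1 = 4.890
n/ν for L = 9.889/3 = 3.296
Smallest n/ν is L → limiting reagent.
n(G) = (1/3) × 9.889 = 3.296 mol
mass = 3.296 × 768.25 = 2532 g

2530 g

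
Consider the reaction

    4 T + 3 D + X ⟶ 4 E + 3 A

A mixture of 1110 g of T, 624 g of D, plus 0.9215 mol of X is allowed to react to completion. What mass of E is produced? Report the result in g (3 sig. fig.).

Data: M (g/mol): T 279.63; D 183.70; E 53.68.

198 g

n(T) = 1110 / 279.63 = 3.970 mol
n(D) = 624.0 / 183.70 = 3.397 mol
n(X) = 0.9215 mol
n/ν for T = 3.970/4 = 0.9925
n/ν for D = 3.397/3 = 1.132
n/ν for X = 0.9215/1 = 0.9215
Smallest n/ν is X → limiting reagent.
n(E) = (4/1) × 0.9215 = 3.686 mol
mass = 3.686 × 53.68 = 197.9 g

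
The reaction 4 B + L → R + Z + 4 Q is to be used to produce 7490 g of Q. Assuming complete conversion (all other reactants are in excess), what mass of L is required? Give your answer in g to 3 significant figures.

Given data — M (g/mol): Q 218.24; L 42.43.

364 g

n(Q) = 7490 / 218.24 = 34.32 mol
n(L) = (1/4) × 34.32 = 8.580 mol
mass = 8.580 × 42.43 = 364.0 g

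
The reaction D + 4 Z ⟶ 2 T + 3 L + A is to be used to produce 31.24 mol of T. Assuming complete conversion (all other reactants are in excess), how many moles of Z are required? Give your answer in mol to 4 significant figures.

n(T) = 31.24 mol
n(Z) = (4/2) × 31.24 = 62.48 mol

62.48 mol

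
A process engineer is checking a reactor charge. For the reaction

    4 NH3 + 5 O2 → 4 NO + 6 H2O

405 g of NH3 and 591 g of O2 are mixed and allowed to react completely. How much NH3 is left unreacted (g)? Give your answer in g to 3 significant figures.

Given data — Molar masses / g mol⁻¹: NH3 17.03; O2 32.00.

153 g

n(NH3) = 405.0 / 17.03 = 23.78 mol
n(O2) = 591.0 / 32.00 = 18.47 mol
n/ν for NH3 = 23.78/4 = 5.945
n/ν for O2 = 18.47/5 = 3.694
Smallest n/ν is O2 → limiting reagent.
NH3 consumed = (4/5) × 18.47 = 14.78 mol
NH3 remaining = 23.78 − 14.78 = 9.000 mol
mass = 9.000 × 17.03 = 153.3 g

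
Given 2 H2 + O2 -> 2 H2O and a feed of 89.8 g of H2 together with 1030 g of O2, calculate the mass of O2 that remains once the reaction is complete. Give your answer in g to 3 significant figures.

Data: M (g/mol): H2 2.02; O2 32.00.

n(H2) = 89.80 / 2.02 = 44.46 mol
n(O2) = 1030 / 32.00 = 32.19 mol
n/ν for H2 = 44.46/2 = 22.23
n/ν for O2 = 32.19/1 = 32.19
Smallest n/ν is H2 → limiting reagent.
O2 consumed = (1/2) × 44.46 = 22.23 mol
O2 remaining = 32.19 − 22.23 = 9.960 mol
mass = 9.960 × 32.00 = 318.7 g

319 g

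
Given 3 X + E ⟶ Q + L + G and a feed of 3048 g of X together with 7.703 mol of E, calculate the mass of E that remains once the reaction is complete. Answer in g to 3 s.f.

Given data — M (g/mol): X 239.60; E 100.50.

n(X) = 3048 / 239.60 = 12.72 mol
n(E) = 7.703 mol
n/ν for X = 12.72/3 = 4.240
n/ν for E = 7.703/1 = 7.703
Smallest n/ν is X → limiting reagent.
E consumed = (1/3) × 12.72 = 4.240 mol
E remaining = 7.703 − 4.240 = 3.463 mol
mass = 3.463 × 100.50 = 348.0 g

348 g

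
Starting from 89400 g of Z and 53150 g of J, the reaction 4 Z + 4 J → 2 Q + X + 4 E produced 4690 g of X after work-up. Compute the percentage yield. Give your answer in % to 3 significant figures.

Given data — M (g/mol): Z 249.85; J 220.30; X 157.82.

n(Z) = 89400 / 249.85 = 357.8 mol
n(J) = 53150 / 220.30 = 241.3 mol
n/ν → Z: 89.45, J: 60.33; J is limiting.
theoretical n(X) = (1/4) × 241.3 = 60.33 mol → 9521 g
% yield = 4690 / 9521 × 100 = 49.26 %

49.3 %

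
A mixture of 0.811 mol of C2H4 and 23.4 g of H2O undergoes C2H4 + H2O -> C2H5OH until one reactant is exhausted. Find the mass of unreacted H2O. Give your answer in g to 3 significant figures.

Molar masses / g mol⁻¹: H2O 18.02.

8.79 g

n(C2H4) = 0.8110 mol
n(H2O) = 23.40 / 18.02 = 1.299 mol
n/ν for C2H4 = 0.8110/1 = 0.8110
n/ν for H2O = 1.299/1 = 1.299
Smallest n/ν is C2H4 → limiting reagent.
H2O consumed = (1/1) × 0.8110 = 0.8110 mol
H2O remaining = 1.299 − 0.8110 = 0.4880 mol
mass = 0.4880 × 18.02 = 8.794 g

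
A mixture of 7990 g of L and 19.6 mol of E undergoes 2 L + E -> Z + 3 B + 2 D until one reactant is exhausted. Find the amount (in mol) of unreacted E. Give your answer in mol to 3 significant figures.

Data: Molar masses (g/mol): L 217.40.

1.22 mol

n(L) = 7990 / 217.40 = 36.75 mol
n(E) = 19.60 mol
n/ν for L = 36.75/2 = 18.38
n/ν for E = 19.60/1 = 19.60
Smallest n/ν is L → limiting reagent.
E consumed = (1/2) × 36.75 = 18.38 mol
E remaining = 19.60 − 18.38 = 1.220 mol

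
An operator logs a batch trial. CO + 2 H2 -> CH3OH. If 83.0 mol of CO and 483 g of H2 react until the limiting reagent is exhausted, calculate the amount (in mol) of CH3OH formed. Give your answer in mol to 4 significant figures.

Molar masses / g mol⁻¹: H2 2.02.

n(CO) = 83.00 mol
n(H2) = 483.0 / 2.02 = 239.1 mol
n/ν for CO = 83.00/1 = 83.00
n/ν for H2 = 239.1/2 = 119.6
Smallest n/ν is CO → limiting reagent.
n(CH3OH) = (1/1) × 83.00 = 83.00 mol

83.00 mol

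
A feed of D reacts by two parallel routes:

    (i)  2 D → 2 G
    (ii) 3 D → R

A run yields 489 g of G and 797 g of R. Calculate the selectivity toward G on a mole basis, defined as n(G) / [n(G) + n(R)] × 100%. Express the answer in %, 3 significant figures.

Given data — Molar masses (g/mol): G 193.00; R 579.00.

n(G) = 489 / 193.00 = 2.534 mol
n(R) = 797 / 579.00 = 1.377 mol
selectivity = 2.534/(2.534+1.377) × 100 = 64.79 %

64.8 %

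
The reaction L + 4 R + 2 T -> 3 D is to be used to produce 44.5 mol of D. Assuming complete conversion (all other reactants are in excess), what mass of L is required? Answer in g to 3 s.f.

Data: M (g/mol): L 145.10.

n(D) = 44.50 mol
n(L) = (1/3) × 44.50 = 14.83 mol
mass = 14.83 × 145.10 = 2152 g

2150 g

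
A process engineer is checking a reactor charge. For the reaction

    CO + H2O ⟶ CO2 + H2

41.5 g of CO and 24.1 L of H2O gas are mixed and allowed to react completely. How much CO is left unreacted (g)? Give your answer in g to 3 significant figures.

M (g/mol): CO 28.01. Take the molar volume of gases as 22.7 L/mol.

11.8 g

n(CO) = 41.50 / 28.01 = 1.482 mol
n(H2O) = 24.10 / 22.7 = 1.062 mol
n/ν → CO: 1.482, H2O: 1.062; H2O is limiting.
CO consumed = (1/1) × 1.062 = 1.062 mol
CO remaining = 1.482 − 1.062 = 0.4200 mol
mass = 0.4200 × 28.01 = 11.76 g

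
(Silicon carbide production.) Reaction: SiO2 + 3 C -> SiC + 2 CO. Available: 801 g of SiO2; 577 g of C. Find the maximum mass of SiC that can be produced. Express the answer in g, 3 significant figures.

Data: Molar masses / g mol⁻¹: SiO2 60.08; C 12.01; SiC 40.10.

n(SiO2) = 801.0 / 60.08 = 13.33 mol
n(C) = 577.0 / 12.01 = 48.04 mol
n/ν → SiO2: 13.33, C: 16.01; SiO2 is limiting.
n(SiC) = (1/1) × 13.33 = 13.33 mol
mass = 13.33 × 40.10 = 534.5 g

535 g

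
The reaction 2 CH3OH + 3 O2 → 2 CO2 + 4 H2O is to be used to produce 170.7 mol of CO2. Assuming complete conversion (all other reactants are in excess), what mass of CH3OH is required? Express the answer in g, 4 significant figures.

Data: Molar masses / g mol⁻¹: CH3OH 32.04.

n(CO2) = 170.7 mol
n(CH3OH) = (2/2) × 170.7 = 170.7 mol
mass = 170.7 × 32.04 = 5469 g

5469 g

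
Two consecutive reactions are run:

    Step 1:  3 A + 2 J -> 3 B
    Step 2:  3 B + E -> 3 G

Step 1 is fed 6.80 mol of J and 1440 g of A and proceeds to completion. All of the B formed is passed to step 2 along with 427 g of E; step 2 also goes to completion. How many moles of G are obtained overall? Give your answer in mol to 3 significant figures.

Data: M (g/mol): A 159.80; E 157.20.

8.15 mol

Step 1:
n(J) = 6.800 mol
n(A) = 1440 / 159.80 = 9.011 mol
n/ν for J = 6.800/2 = 3.400
n/ν for A = 9.011/3 = 3.004
Smallest n/ν is A → limiting reagent.
n(B) produced = (3/3) × 9.011 = 9.011 mol
Step 2:
n(B) available = 9.011 mol
n(E) = 427.0 / 157.20 = 2.716 mol
n/ν for B = 9.011/3 = 3.004
n/ν for E = 2.716/1 = 2.716
Smallest n/ν is E → limiting reagent.
n(G) = (3/1) × 2.716 = 8.148 mol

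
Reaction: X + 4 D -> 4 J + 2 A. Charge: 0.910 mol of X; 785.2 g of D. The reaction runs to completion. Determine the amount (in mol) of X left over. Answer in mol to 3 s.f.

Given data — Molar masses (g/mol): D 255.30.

n(X) = 0.9100 mol
n(D) = 785.2 / 255.30 = 3.076 mol
n/ν for X = 0.9100/1 = 0.9100
n/ν for D = 3.076/4 = 0.7690
Smallest n/ν is D → limiting reagent.
X consumed = (1/4) × 3.076 = 0.7690 mol
X remaining = 0.9100 − 0.7690 = 0.1410 mol

0.141 mol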